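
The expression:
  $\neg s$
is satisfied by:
  {s: False}


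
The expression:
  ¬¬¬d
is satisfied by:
  {d: False}


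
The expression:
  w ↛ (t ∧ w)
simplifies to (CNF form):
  w ∧ ¬t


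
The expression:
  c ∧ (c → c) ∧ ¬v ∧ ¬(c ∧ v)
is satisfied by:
  {c: True, v: False}


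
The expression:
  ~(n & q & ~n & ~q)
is always true.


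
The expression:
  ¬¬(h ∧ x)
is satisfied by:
  {h: True, x: True}


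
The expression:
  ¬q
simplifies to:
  ¬q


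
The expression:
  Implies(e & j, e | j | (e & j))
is always true.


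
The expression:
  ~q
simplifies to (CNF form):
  ~q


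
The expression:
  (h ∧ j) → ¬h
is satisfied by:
  {h: False, j: False}
  {j: True, h: False}
  {h: True, j: False}


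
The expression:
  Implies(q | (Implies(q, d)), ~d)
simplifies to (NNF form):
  ~d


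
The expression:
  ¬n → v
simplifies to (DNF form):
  n ∨ v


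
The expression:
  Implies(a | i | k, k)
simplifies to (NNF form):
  k | (~a & ~i)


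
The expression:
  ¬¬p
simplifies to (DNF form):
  p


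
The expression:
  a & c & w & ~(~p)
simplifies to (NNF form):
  a & c & p & w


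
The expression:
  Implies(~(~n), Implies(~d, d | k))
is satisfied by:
  {d: True, k: True, n: False}
  {d: True, k: False, n: False}
  {k: True, d: False, n: False}
  {d: False, k: False, n: False}
  {n: True, d: True, k: True}
  {n: True, d: True, k: False}
  {n: True, k: True, d: False}


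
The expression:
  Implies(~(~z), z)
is always true.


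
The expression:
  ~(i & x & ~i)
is always true.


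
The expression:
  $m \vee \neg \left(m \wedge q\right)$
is always true.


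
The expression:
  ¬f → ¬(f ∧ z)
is always true.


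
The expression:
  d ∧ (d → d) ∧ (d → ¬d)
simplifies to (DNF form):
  False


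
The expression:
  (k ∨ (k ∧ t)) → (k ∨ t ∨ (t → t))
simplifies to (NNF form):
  True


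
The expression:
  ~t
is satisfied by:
  {t: False}


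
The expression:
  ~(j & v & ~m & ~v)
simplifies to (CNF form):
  True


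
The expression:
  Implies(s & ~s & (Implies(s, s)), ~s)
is always true.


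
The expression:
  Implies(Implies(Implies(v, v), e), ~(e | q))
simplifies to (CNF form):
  ~e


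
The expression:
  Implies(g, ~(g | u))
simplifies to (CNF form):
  ~g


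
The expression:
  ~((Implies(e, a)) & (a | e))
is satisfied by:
  {a: False}


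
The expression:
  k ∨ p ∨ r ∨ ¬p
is always true.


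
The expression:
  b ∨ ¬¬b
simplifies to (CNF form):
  b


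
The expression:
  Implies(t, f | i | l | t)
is always true.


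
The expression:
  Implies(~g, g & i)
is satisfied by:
  {g: True}


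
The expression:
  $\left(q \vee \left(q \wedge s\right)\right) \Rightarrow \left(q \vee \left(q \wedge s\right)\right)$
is always true.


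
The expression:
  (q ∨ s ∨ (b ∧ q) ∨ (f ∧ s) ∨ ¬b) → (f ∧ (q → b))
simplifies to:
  (b ∨ f) ∧ (b ∨ ¬q) ∧ (f ∨ ¬q) ∧ (f ∨ ¬s)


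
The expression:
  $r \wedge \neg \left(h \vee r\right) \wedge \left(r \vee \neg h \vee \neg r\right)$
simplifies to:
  $\text{False}$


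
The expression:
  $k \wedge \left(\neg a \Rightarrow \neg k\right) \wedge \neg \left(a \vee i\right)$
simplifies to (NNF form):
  $\text{False}$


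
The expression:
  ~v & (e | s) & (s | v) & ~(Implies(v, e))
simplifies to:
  False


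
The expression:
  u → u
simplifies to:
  True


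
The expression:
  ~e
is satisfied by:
  {e: False}


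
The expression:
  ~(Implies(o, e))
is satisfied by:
  {o: True, e: False}


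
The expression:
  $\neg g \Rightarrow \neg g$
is always true.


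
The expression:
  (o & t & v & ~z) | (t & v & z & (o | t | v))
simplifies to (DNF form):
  (o & t & v) | (t & v & z)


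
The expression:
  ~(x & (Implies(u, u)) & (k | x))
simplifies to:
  ~x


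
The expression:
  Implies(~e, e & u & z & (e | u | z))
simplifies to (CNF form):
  e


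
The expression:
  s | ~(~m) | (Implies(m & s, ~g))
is always true.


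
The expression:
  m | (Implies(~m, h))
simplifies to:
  h | m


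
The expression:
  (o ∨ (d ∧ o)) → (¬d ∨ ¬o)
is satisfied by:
  {o: False, d: False}
  {d: True, o: False}
  {o: True, d: False}


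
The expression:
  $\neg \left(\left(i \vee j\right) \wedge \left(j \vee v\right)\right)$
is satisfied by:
  {v: False, j: False, i: False}
  {i: True, v: False, j: False}
  {v: True, i: False, j: False}


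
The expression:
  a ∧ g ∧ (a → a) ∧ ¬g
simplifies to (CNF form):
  False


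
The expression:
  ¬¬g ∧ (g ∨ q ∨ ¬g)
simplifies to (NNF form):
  g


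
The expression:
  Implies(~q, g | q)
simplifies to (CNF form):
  g | q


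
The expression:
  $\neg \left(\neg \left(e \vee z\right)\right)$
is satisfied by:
  {z: True, e: True}
  {z: True, e: False}
  {e: True, z: False}


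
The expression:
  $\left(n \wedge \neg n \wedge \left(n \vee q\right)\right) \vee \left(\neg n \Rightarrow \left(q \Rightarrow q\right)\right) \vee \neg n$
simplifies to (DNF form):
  $\text{True}$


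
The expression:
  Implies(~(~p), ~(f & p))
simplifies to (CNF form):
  ~f | ~p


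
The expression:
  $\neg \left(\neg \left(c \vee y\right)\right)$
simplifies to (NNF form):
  $c \vee y$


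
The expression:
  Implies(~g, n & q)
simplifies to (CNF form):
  (g | n) & (g | q)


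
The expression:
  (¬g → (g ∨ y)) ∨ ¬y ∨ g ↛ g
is always true.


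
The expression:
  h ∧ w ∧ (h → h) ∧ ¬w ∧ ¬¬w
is never true.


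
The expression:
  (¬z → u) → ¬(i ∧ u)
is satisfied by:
  {u: False, i: False}
  {i: True, u: False}
  {u: True, i: False}


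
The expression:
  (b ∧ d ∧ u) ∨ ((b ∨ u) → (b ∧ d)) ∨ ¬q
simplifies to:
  (b ∧ d) ∨ (¬b ∧ ¬u) ∨ ¬q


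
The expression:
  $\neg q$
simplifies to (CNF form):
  $\neg q$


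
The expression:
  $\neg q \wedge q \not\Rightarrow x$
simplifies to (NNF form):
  $\text{False}$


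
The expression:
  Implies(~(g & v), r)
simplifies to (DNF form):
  r | (g & v)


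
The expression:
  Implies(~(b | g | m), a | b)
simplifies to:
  a | b | g | m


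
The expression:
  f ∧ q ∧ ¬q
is never true.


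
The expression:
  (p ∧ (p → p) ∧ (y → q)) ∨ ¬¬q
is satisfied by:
  {q: True, p: True, y: False}
  {q: True, y: False, p: False}
  {q: True, p: True, y: True}
  {q: True, y: True, p: False}
  {p: True, y: False, q: False}


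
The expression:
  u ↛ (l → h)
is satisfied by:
  {u: True, l: True, h: False}


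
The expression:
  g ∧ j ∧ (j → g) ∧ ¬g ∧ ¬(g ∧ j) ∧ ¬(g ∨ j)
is never true.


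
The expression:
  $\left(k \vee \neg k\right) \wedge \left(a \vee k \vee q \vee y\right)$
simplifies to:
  $a \vee k \vee q \vee y$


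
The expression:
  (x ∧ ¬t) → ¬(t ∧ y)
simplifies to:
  True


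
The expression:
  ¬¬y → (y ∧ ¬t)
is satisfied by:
  {t: False, y: False}
  {y: True, t: False}
  {t: True, y: False}


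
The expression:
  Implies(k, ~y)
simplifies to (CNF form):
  ~k | ~y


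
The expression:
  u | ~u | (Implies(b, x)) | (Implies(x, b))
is always true.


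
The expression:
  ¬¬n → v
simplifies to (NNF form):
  v ∨ ¬n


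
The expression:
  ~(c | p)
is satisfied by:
  {p: False, c: False}


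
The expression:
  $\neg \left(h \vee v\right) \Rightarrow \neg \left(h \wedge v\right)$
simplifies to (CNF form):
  $\text{True}$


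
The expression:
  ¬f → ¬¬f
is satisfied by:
  {f: True}


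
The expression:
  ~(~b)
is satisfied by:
  {b: True}


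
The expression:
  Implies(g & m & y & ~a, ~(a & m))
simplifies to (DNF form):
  True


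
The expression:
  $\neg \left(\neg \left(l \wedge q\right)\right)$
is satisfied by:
  {q: True, l: True}


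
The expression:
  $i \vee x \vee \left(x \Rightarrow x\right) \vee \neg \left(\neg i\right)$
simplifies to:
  $\text{True}$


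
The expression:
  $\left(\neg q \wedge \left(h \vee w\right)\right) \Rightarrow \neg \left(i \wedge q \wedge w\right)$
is always true.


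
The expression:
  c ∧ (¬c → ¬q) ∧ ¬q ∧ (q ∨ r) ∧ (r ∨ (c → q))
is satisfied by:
  {r: True, c: True, q: False}


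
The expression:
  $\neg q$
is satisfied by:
  {q: False}


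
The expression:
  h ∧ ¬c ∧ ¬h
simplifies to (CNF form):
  False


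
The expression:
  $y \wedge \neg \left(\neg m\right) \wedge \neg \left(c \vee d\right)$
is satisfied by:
  {m: True, y: True, d: False, c: False}


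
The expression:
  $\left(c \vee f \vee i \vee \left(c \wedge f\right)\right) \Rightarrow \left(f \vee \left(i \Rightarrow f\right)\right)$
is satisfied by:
  {f: True, i: False}
  {i: False, f: False}
  {i: True, f: True}


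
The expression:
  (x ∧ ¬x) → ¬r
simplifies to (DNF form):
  True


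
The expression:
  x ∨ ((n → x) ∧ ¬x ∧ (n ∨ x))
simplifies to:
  x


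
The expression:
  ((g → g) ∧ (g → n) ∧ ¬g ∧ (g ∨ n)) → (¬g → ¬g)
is always true.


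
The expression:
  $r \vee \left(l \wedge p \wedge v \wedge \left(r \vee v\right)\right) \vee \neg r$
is always true.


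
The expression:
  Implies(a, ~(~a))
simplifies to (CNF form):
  True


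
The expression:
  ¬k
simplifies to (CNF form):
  ¬k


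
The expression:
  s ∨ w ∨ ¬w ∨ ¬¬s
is always true.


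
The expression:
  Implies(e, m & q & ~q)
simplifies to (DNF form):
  ~e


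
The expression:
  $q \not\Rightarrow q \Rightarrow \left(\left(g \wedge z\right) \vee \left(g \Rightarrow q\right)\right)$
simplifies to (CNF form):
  $\text{True}$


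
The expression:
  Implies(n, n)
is always true.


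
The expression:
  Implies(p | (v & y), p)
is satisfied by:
  {p: True, v: False, y: False}
  {v: False, y: False, p: False}
  {y: True, p: True, v: False}
  {y: True, v: False, p: False}
  {p: True, v: True, y: False}
  {v: True, p: False, y: False}
  {y: True, v: True, p: True}


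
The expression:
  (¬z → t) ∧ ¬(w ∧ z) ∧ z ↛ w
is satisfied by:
  {z: True, w: False}


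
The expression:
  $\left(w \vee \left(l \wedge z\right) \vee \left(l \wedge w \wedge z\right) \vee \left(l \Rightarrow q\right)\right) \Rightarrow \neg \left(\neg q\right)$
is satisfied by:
  {q: True, l: True, z: False, w: False}
  {q: True, z: False, w: False, l: False}
  {q: True, l: True, w: True, z: False}
  {q: True, w: True, z: False, l: False}
  {q: True, l: True, z: True, w: False}
  {q: True, z: True, w: False, l: False}
  {q: True, l: True, w: True, z: True}
  {q: True, w: True, z: True, l: False}
  {l: True, z: False, w: False, q: False}


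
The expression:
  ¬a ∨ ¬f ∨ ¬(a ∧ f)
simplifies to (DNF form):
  ¬a ∨ ¬f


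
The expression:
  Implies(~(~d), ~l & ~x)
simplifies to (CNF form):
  (~d | ~l) & (~d | ~x)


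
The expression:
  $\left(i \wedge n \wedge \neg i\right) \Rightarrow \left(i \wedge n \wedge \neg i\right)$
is always true.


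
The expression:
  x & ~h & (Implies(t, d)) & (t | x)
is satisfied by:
  {d: True, x: True, h: False, t: False}
  {x: True, d: False, h: False, t: False}
  {d: True, t: True, x: True, h: False}


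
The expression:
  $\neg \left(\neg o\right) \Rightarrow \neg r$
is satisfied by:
  {o: False, r: False}
  {r: True, o: False}
  {o: True, r: False}


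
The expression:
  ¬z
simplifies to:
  ¬z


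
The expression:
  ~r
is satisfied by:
  {r: False}


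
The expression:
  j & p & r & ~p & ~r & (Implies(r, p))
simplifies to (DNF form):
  False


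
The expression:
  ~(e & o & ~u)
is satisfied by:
  {u: True, o: False, e: False}
  {o: False, e: False, u: False}
  {u: True, e: True, o: False}
  {e: True, o: False, u: False}
  {u: True, o: True, e: False}
  {o: True, u: False, e: False}
  {u: True, e: True, o: True}


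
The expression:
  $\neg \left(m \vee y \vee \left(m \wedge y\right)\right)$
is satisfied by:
  {y: False, m: False}


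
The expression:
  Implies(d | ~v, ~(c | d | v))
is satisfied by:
  {v: True, c: False, d: False}
  {c: False, d: False, v: False}
  {v: True, c: True, d: False}


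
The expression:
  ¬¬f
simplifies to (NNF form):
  f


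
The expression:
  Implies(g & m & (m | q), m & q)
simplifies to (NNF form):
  q | ~g | ~m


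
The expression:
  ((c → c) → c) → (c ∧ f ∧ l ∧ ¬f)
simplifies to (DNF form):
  ¬c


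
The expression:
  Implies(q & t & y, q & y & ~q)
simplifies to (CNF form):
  ~q | ~t | ~y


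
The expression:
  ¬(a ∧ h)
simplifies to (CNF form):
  ¬a ∨ ¬h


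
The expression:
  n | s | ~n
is always true.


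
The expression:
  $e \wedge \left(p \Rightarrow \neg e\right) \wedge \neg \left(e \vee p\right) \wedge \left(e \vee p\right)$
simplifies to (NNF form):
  $\text{False}$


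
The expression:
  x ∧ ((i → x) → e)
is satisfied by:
  {e: True, x: True}


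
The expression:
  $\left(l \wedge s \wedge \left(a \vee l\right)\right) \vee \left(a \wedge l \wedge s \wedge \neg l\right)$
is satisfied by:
  {s: True, l: True}


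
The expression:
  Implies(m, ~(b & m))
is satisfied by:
  {m: False, b: False}
  {b: True, m: False}
  {m: True, b: False}


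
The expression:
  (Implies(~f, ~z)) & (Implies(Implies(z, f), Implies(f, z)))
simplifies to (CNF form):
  (f | ~f) & (f | ~z) & (z | ~f) & (z | ~z)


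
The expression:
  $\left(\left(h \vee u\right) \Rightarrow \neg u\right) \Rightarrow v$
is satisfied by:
  {v: True, u: True}
  {v: True, u: False}
  {u: True, v: False}


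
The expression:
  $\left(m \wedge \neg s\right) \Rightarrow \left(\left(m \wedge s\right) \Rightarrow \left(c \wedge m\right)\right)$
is always true.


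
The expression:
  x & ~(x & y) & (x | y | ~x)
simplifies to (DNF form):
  x & ~y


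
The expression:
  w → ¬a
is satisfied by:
  {w: False, a: False}
  {a: True, w: False}
  {w: True, a: False}


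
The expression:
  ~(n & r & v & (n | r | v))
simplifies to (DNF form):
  ~n | ~r | ~v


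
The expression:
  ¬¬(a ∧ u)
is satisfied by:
  {a: True, u: True}


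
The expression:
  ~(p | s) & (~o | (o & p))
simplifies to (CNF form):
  ~o & ~p & ~s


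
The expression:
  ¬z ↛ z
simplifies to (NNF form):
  True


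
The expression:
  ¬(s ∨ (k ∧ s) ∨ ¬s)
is never true.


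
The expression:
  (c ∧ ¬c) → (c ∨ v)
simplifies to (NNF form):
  True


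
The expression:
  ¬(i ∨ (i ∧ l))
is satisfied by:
  {i: False}


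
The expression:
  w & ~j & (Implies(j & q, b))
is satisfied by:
  {w: True, j: False}


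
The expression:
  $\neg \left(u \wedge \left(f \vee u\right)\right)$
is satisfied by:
  {u: False}


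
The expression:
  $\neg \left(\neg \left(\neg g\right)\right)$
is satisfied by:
  {g: False}


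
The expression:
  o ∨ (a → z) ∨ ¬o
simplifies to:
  True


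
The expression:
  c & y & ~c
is never true.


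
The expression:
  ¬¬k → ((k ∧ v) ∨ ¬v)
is always true.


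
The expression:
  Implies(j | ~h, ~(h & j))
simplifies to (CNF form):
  ~h | ~j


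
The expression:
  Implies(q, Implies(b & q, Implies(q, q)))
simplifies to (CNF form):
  True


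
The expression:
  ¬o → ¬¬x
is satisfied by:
  {x: True, o: True}
  {x: True, o: False}
  {o: True, x: False}


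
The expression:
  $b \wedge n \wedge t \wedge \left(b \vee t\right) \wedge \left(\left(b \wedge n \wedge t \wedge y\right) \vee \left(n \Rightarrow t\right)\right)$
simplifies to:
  $b \wedge n \wedge t$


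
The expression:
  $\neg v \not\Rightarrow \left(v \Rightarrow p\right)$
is never true.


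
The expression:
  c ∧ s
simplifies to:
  c ∧ s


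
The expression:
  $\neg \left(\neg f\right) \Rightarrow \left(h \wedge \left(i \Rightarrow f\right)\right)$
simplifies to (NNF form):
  $h \vee \neg f$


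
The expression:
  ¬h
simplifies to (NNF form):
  ¬h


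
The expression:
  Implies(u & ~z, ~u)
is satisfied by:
  {z: True, u: False}
  {u: False, z: False}
  {u: True, z: True}


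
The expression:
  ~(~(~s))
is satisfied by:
  {s: False}


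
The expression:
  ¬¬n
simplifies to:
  n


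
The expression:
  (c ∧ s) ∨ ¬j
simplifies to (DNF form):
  (c ∧ s) ∨ ¬j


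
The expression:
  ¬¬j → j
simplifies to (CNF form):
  True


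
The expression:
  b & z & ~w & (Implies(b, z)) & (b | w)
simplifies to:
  b & z & ~w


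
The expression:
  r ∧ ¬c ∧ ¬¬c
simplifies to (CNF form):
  False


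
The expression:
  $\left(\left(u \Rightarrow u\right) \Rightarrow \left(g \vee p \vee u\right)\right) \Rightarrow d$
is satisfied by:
  {d: True, u: False, g: False, p: False}
  {d: True, p: True, u: False, g: False}
  {d: True, g: True, u: False, p: False}
  {d: True, p: True, g: True, u: False}
  {d: True, u: True, g: False, p: False}
  {d: True, p: True, u: True, g: False}
  {d: True, g: True, u: True, p: False}
  {d: True, p: True, g: True, u: True}
  {p: False, u: False, g: False, d: False}


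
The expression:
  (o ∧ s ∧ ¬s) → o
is always true.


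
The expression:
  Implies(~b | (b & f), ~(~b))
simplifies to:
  b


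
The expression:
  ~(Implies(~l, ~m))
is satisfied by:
  {m: True, l: False}


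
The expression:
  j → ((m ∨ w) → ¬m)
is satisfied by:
  {m: False, j: False}
  {j: True, m: False}
  {m: True, j: False}


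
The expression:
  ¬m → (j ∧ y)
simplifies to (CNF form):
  (j ∨ m) ∧ (m ∨ y)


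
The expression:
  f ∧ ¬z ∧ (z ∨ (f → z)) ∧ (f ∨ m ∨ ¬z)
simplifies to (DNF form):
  False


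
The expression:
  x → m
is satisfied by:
  {m: True, x: False}
  {x: False, m: False}
  {x: True, m: True}


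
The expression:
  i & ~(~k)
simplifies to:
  i & k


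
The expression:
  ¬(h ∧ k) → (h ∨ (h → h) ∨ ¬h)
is always true.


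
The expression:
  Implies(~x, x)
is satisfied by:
  {x: True}


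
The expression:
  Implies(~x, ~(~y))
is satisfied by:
  {y: True, x: True}
  {y: True, x: False}
  {x: True, y: False}


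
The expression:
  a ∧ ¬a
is never true.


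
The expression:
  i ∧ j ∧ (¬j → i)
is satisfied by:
  {i: True, j: True}


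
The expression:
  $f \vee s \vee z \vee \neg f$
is always true.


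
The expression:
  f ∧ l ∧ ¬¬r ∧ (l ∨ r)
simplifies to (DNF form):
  f ∧ l ∧ r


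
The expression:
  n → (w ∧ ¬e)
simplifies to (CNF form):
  (w ∨ ¬n) ∧ (¬e ∨ ¬n)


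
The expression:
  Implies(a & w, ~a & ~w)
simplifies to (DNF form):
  ~a | ~w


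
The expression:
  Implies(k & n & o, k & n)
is always true.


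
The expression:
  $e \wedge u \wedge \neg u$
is never true.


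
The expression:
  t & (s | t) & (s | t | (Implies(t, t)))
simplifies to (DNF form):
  t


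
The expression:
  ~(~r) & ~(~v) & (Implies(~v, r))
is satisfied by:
  {r: True, v: True}


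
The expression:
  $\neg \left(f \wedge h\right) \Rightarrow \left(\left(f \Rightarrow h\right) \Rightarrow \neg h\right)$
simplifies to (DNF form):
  $f \vee \neg h$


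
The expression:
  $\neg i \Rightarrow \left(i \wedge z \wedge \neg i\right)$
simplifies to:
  $i$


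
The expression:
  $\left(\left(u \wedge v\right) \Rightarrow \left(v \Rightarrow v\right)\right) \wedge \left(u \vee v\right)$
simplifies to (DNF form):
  $u \vee v$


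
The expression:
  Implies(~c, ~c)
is always true.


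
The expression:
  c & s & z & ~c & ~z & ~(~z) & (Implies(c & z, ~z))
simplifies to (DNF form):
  False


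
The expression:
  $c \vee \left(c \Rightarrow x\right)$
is always true.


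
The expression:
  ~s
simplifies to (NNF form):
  ~s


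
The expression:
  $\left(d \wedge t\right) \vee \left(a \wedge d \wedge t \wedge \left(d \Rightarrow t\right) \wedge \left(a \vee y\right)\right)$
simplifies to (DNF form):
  $d \wedge t$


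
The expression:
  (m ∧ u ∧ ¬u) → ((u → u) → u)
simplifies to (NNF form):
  True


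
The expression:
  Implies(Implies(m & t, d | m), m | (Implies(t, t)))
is always true.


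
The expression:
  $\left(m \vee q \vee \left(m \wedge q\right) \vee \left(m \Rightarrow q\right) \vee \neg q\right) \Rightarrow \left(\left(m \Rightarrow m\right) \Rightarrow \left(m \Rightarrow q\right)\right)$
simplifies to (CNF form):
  $q \vee \neg m$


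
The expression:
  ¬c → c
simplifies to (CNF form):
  c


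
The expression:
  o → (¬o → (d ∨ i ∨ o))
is always true.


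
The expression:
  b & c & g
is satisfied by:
  {c: True, b: True, g: True}


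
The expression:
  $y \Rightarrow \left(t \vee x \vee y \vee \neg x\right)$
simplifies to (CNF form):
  $\text{True}$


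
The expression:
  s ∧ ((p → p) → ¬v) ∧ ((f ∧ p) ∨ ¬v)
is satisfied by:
  {s: True, v: False}


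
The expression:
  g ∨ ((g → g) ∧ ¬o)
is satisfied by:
  {g: True, o: False}
  {o: False, g: False}
  {o: True, g: True}


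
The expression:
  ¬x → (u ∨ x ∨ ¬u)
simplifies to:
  True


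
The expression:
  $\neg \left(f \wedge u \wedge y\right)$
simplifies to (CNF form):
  $\neg f \vee \neg u \vee \neg y$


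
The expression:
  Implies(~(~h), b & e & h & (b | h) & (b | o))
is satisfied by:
  {e: True, b: True, h: False}
  {e: True, b: False, h: False}
  {b: True, e: False, h: False}
  {e: False, b: False, h: False}
  {e: True, h: True, b: True}


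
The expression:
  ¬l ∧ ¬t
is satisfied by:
  {l: False, t: False}


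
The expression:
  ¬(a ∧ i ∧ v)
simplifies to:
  ¬a ∨ ¬i ∨ ¬v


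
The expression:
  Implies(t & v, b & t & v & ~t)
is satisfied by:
  {v: False, t: False}
  {t: True, v: False}
  {v: True, t: False}


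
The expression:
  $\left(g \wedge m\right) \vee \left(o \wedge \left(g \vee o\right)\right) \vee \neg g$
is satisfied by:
  {o: True, m: True, g: False}
  {o: True, g: False, m: False}
  {m: True, g: False, o: False}
  {m: False, g: False, o: False}
  {o: True, m: True, g: True}
  {o: True, g: True, m: False}
  {m: True, g: True, o: False}


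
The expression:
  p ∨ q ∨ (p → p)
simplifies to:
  True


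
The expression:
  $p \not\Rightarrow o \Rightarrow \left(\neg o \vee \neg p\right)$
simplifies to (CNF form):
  $\text{True}$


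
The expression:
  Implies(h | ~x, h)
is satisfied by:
  {x: True, h: True}
  {x: True, h: False}
  {h: True, x: False}


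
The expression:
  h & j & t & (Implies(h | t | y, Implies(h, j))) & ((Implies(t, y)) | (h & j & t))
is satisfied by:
  {t: True, j: True, h: True}


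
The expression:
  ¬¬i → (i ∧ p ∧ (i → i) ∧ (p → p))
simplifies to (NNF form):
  p ∨ ¬i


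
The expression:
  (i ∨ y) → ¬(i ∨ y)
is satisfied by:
  {i: False, y: False}


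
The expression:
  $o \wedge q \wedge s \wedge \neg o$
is never true.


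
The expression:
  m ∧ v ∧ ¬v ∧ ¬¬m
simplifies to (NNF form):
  False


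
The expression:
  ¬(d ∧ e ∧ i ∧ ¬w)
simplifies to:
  w ∨ ¬d ∨ ¬e ∨ ¬i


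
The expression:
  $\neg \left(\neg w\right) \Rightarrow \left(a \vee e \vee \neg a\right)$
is always true.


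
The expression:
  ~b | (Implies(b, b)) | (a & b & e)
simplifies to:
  True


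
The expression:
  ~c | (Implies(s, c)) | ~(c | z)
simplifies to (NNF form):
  True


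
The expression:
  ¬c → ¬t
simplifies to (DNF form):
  c ∨ ¬t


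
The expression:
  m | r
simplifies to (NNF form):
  m | r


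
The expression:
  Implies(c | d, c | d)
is always true.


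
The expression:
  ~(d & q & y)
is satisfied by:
  {q: False, d: False, y: False}
  {y: True, q: False, d: False}
  {d: True, q: False, y: False}
  {y: True, d: True, q: False}
  {q: True, y: False, d: False}
  {y: True, q: True, d: False}
  {d: True, q: True, y: False}


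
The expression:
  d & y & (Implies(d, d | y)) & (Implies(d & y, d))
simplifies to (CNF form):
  d & y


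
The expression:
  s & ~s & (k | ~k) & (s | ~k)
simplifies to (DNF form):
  False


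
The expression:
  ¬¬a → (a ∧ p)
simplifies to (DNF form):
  p ∨ ¬a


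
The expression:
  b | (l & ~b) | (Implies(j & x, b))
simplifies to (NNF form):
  b | l | ~j | ~x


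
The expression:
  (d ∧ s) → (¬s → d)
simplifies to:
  True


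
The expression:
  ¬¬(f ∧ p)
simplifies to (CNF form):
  f ∧ p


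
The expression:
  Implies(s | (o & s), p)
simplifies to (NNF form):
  p | ~s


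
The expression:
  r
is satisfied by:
  {r: True}


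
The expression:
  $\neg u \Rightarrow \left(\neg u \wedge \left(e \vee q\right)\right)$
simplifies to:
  $e \vee q \vee u$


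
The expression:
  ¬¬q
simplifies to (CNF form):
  q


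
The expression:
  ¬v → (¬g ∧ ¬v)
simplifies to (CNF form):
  v ∨ ¬g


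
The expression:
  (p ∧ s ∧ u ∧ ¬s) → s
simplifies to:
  True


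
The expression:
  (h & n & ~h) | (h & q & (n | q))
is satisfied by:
  {h: True, q: True}


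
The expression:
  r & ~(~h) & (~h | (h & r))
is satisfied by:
  {r: True, h: True}


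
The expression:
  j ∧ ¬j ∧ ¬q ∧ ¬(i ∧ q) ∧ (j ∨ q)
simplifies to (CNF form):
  False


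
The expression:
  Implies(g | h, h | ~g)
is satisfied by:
  {h: True, g: False}
  {g: False, h: False}
  {g: True, h: True}


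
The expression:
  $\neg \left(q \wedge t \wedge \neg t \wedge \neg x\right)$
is always true.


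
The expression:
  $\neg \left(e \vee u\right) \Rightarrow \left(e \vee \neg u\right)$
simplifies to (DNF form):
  $\text{True}$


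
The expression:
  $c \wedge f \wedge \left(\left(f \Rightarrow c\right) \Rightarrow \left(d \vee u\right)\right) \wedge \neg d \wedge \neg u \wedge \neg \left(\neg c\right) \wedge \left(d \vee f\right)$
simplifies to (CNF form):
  $\text{False}$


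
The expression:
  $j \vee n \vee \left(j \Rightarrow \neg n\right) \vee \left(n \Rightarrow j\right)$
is always true.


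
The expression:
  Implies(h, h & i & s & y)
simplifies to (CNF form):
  (i | ~h) & (s | ~h) & (y | ~h)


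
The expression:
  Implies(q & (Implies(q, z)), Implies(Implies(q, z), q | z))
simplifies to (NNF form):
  True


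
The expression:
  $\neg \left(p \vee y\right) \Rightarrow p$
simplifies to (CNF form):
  $p \vee y$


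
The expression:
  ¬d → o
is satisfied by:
  {d: True, o: True}
  {d: True, o: False}
  {o: True, d: False}


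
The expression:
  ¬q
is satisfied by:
  {q: False}


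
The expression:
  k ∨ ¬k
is always true.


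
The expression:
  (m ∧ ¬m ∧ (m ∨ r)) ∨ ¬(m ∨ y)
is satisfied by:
  {y: False, m: False}


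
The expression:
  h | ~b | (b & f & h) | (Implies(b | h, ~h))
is always true.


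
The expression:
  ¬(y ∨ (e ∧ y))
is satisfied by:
  {y: False}


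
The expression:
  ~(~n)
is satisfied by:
  {n: True}


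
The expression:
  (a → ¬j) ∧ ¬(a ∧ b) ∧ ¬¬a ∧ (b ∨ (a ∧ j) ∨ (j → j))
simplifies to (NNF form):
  a ∧ ¬b ∧ ¬j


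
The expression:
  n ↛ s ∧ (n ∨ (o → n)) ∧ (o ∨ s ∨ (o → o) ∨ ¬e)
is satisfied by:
  {n: True, s: False}


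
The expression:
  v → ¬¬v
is always true.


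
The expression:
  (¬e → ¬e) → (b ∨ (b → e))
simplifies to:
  True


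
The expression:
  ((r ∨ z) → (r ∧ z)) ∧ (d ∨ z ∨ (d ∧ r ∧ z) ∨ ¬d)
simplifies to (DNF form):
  (r ∧ z) ∨ (¬r ∧ ¬z)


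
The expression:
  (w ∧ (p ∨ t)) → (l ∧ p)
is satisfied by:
  {l: True, t: False, w: False, p: False}
  {l: False, t: False, w: False, p: False}
  {p: True, l: True, t: False, w: False}
  {p: True, l: False, t: False, w: False}
  {l: True, t: True, p: False, w: False}
  {t: True, p: False, w: False, l: False}
  {p: True, l: True, t: True, w: False}
  {p: True, t: True, l: False, w: False}
  {l: True, w: True, p: False, t: False}
  {w: True, p: False, t: False, l: False}
  {l: True, p: True, w: True, t: False}
  {p: True, l: True, w: True, t: True}


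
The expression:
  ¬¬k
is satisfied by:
  {k: True}


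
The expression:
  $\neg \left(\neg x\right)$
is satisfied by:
  {x: True}


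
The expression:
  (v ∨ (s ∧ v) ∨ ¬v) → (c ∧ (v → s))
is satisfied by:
  {c: True, s: True, v: False}
  {c: True, v: False, s: False}
  {c: True, s: True, v: True}


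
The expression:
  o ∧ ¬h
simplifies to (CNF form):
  o ∧ ¬h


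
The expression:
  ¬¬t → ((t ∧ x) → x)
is always true.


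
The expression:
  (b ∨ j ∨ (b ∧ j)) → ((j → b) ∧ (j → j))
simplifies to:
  b ∨ ¬j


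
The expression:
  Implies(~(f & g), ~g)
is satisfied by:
  {f: True, g: False}
  {g: False, f: False}
  {g: True, f: True}


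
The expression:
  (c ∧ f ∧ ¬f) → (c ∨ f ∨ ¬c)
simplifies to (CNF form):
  True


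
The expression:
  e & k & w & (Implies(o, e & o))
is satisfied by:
  {e: True, w: True, k: True}


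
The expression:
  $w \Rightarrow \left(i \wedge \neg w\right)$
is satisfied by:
  {w: False}


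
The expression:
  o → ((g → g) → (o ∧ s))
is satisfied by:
  {s: True, o: False}
  {o: False, s: False}
  {o: True, s: True}


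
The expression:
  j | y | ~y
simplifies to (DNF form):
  True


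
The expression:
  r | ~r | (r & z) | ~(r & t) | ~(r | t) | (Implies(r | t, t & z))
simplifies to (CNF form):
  True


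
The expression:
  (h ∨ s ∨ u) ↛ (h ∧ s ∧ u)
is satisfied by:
  {h: True, u: False, s: False}
  {s: True, u: False, h: False}
  {s: True, u: False, h: True}
  {u: True, s: False, h: False}
  {h: True, u: True, s: False}
  {s: True, u: True, h: False}


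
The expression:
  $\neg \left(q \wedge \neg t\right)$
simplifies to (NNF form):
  $t \vee \neg q$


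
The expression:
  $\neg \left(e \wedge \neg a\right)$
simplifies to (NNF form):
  $a \vee \neg e$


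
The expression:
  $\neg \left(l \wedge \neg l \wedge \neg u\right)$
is always true.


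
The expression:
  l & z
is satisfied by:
  {z: True, l: True}


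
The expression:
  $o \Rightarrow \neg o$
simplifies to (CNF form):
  $\neg o$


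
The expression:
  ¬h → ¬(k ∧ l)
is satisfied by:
  {h: True, l: False, k: False}
  {l: False, k: False, h: False}
  {h: True, k: True, l: False}
  {k: True, l: False, h: False}
  {h: True, l: True, k: False}
  {l: True, h: False, k: False}
  {h: True, k: True, l: True}


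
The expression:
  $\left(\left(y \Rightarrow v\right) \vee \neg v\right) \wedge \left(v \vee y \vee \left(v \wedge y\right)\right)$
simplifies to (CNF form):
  $v \vee y$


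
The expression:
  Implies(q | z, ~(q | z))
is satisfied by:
  {q: False, z: False}


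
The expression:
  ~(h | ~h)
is never true.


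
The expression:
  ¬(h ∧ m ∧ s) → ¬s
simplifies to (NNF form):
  (h ∧ m) ∨ ¬s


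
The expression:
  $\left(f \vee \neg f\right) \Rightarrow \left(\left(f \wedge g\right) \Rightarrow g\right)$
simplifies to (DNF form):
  $\text{True}$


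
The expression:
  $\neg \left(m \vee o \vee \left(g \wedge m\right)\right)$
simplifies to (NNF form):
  $\neg m \wedge \neg o$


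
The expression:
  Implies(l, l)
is always true.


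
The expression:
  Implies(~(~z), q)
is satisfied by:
  {q: True, z: False}
  {z: False, q: False}
  {z: True, q: True}


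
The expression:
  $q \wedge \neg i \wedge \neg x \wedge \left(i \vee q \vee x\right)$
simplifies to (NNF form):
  $q \wedge \neg i \wedge \neg x$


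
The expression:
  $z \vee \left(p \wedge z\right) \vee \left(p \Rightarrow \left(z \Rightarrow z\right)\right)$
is always true.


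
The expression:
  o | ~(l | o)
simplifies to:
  o | ~l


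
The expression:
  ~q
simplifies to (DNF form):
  ~q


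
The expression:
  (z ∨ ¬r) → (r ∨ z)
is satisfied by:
  {r: True, z: True}
  {r: True, z: False}
  {z: True, r: False}


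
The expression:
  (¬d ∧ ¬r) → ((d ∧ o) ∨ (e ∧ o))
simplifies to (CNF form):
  (d ∨ e ∨ r) ∧ (d ∨ o ∨ r)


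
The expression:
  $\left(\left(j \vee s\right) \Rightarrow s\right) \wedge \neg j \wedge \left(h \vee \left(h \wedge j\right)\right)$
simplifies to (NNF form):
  $h \wedge \neg j$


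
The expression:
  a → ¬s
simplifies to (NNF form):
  ¬a ∨ ¬s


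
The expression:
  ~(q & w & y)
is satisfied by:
  {w: False, q: False, y: False}
  {y: True, w: False, q: False}
  {q: True, w: False, y: False}
  {y: True, q: True, w: False}
  {w: True, y: False, q: False}
  {y: True, w: True, q: False}
  {q: True, w: True, y: False}


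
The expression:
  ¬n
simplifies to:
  ¬n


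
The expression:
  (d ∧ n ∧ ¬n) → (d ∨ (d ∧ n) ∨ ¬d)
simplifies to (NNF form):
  True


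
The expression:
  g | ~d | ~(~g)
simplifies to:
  g | ~d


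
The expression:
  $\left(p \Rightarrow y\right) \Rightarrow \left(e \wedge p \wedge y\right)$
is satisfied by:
  {p: True, e: True, y: False}
  {p: True, e: False, y: False}
  {p: True, y: True, e: True}


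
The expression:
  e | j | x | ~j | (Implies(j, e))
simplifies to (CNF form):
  True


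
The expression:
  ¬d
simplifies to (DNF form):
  ¬d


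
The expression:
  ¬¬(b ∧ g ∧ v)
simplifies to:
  b ∧ g ∧ v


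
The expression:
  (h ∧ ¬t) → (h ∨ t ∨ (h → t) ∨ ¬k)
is always true.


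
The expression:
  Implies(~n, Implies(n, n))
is always true.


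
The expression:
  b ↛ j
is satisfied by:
  {b: True, j: False}


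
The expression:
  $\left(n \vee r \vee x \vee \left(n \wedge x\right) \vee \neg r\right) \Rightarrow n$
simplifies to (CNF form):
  $n$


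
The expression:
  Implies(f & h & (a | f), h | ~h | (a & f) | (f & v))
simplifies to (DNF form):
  True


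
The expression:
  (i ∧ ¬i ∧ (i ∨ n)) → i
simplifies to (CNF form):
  True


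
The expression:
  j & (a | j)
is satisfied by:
  {j: True}


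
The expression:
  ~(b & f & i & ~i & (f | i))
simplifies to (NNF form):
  True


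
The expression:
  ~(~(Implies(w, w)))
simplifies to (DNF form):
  True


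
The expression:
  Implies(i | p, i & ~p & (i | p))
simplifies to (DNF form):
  ~p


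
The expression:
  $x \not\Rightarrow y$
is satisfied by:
  {x: True, y: False}


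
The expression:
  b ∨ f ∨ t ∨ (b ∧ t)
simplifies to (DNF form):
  b ∨ f ∨ t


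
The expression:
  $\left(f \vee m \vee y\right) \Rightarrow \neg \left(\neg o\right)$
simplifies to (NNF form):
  $o \vee \left(\neg f \wedge \neg m \wedge \neg y\right)$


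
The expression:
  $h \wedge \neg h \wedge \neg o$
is never true.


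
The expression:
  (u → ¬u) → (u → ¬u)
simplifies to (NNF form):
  True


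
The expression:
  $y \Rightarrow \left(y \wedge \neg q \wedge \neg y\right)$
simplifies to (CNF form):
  $\neg y$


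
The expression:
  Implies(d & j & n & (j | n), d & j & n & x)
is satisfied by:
  {x: True, d: False, n: False, j: False}
  {x: False, d: False, n: False, j: False}
  {j: True, x: True, d: False, n: False}
  {j: True, x: False, d: False, n: False}
  {x: True, n: True, j: False, d: False}
  {n: True, j: False, d: False, x: False}
  {j: True, n: True, x: True, d: False}
  {j: True, n: True, x: False, d: False}
  {x: True, d: True, j: False, n: False}
  {d: True, j: False, n: False, x: False}
  {x: True, j: True, d: True, n: False}
  {j: True, d: True, x: False, n: False}
  {x: True, n: True, d: True, j: False}
  {n: True, d: True, j: False, x: False}
  {j: True, n: True, d: True, x: True}


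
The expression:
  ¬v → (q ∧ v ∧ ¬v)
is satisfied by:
  {v: True}


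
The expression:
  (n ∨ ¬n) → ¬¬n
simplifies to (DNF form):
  n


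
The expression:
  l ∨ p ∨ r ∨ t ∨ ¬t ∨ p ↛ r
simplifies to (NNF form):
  True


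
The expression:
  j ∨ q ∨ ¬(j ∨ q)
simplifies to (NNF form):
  True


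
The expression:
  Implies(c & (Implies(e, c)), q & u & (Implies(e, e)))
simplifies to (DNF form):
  ~c | (q & u)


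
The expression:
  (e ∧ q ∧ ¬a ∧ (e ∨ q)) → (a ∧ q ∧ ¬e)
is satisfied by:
  {a: True, e: False, q: False}
  {e: False, q: False, a: False}
  {a: True, q: True, e: False}
  {q: True, e: False, a: False}
  {a: True, e: True, q: False}
  {e: True, a: False, q: False}
  {a: True, q: True, e: True}


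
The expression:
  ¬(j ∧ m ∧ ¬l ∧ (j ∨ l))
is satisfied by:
  {l: True, m: False, j: False}
  {m: False, j: False, l: False}
  {j: True, l: True, m: False}
  {j: True, m: False, l: False}
  {l: True, m: True, j: False}
  {m: True, l: False, j: False}
  {j: True, m: True, l: True}


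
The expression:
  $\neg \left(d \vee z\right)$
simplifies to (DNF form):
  $\neg d \wedge \neg z$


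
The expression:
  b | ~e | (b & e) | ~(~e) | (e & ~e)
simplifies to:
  True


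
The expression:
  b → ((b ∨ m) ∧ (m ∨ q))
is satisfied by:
  {q: True, m: True, b: False}
  {q: True, m: False, b: False}
  {m: True, q: False, b: False}
  {q: False, m: False, b: False}
  {b: True, q: True, m: True}
  {b: True, q: True, m: False}
  {b: True, m: True, q: False}


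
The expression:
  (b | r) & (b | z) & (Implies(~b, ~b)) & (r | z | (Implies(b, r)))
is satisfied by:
  {b: True, z: True, r: True}
  {b: True, z: True, r: False}
  {b: True, r: True, z: False}
  {z: True, r: True, b: False}


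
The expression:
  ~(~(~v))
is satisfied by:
  {v: False}


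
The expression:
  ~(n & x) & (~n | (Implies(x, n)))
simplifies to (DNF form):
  ~n | ~x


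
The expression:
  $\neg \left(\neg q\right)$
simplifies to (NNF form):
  $q$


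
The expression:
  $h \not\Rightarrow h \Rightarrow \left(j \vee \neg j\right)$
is always true.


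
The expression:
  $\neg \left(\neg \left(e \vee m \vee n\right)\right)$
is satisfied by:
  {n: True, m: True, e: True}
  {n: True, m: True, e: False}
  {n: True, e: True, m: False}
  {n: True, e: False, m: False}
  {m: True, e: True, n: False}
  {m: True, e: False, n: False}
  {e: True, m: False, n: False}


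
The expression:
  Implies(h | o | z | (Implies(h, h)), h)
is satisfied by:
  {h: True}


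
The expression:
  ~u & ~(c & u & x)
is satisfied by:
  {u: False}
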